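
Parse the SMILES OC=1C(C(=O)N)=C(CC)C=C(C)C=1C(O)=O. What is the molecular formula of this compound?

Walk through each heavy atom and fill implicit hydrogens from standard valence (C 4, N 3, O 2, S 2, halogen 1):
  atom 1: O, bond orders sum to 1 (valence 2) → 1 H
  atom 2: C, bond orders sum to 4 (valence 4) → 0 H
  atom 3: C, bond orders sum to 4 (valence 4) → 0 H
  atom 4: C, bond orders sum to 4 (valence 4) → 0 H
  atom 5: O, bond orders sum to 2 (valence 2) → 0 H
  atom 6: N, bond orders sum to 1 (valence 3) → 2 H
  atom 7: C, bond orders sum to 4 (valence 4) → 0 H
  atom 8: C, bond orders sum to 2 (valence 4) → 2 H
  atom 9: C, bond orders sum to 1 (valence 4) → 3 H
  atom 10: C, bond orders sum to 3 (valence 4) → 1 H
  atom 11: C, bond orders sum to 4 (valence 4) → 0 H
  atom 12: C, bond orders sum to 1 (valence 4) → 3 H
  atom 13: C, bond orders sum to 4 (valence 4) → 0 H
  atom 14: C, bond orders sum to 4 (valence 4) → 0 H
  atom 15: O, bond orders sum to 1 (valence 2) → 1 H
  atom 16: O, bond orders sum to 2 (valence 2) → 0 H
Totals → C:11, H:13, N:1, O:4.
In Hill order: C11H13NO4.

C11H13NO4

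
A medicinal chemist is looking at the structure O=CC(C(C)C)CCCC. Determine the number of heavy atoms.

Every atom symbol written in the SMILES (organic subset) is one heavy atom; implicit H are not written.
Heavy atoms by element → C:9, O:1.
Total: 10.

10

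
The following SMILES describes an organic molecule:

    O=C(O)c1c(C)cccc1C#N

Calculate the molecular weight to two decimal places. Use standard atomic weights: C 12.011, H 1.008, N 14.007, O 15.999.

161.16 g/mol

First, the molecular formula is C9H7NO2 (counting implicit H from valence).
  C: 9 × 12.011 = 108.099
  H: 7 × 1.008 = 7.056
  N: 1 × 14.007 = 14.007
  O: 2 × 15.999 = 31.998
Sum: 9×12.011 + 7×1.008 + 1×14.007 + 2×15.999 = 161.160 → 161.16 g/mol.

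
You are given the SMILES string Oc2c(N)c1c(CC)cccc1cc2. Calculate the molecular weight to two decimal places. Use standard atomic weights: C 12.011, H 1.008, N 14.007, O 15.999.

First, the molecular formula is C12H13NO (counting implicit H from valence).
  C: 12 × 12.011 = 144.132
  H: 13 × 1.008 = 13.104
  N: 1 × 14.007 = 14.007
  O: 1 × 15.999 = 15.999
Sum: 12×12.011 + 13×1.008 + 1×14.007 + 1×15.999 = 187.242 → 187.24 g/mol.

187.24 g/mol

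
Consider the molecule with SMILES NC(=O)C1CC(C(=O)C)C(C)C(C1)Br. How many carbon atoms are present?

10

Count every carbon token in the SMILES (each C, including those in ring-closure positions and inside branches).
Carbon count: 10.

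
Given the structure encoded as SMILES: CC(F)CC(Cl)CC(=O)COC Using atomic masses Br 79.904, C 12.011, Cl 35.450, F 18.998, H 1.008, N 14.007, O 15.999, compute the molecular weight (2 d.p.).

First, the molecular formula is C8H14ClFO2 (counting implicit H from valence).
  C: 8 × 12.011 = 96.088
  Cl: 1 × 35.450 = 35.450
  F: 1 × 18.998 = 18.998
  H: 14 × 1.008 = 14.112
  O: 2 × 15.999 = 31.998
Sum: 8×12.011 + 1×35.450 + 1×18.998 + 14×1.008 + 2×15.999 = 196.646 → 196.65 g/mol.

196.65 g/mol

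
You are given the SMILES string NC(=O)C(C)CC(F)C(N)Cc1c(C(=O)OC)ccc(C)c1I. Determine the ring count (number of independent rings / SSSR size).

In SMILES, each pair of matching ring-closure digits denotes one ring-closing bond; the number of such bonds equals the number of independent rings.
Ring-closure bonds here: 1.

1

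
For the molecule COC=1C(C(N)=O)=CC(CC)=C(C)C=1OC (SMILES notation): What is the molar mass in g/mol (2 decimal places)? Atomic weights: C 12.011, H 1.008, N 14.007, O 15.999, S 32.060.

223.27 g/mol

First, the molecular formula is C12H17NO3 (counting implicit H from valence).
  C: 12 × 12.011 = 144.132
  H: 17 × 1.008 = 17.136
  N: 1 × 14.007 = 14.007
  O: 3 × 15.999 = 47.997
Sum: 12×12.011 + 17×1.008 + 1×14.007 + 3×15.999 = 223.272 → 223.27 g/mol.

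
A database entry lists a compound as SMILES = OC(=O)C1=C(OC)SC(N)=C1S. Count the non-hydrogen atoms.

Every atom symbol written in the SMILES (organic subset) is one heavy atom; implicit H are not written.
Heavy atoms by element → C:6, N:1, O:3, S:2.
Total: 12.

12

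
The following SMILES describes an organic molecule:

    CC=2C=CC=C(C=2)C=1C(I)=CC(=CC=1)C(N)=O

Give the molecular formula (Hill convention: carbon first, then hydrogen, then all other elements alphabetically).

C14H12INO

Walk through each heavy atom and fill implicit hydrogens from standard valence (C 4, N 3, O 2, S 2, halogen 1):
  atom 1: C, bond orders sum to 1 (valence 4) → 3 H
  atom 2: C, bond orders sum to 4 (valence 4) → 0 H
  atom 3: C, bond orders sum to 3 (valence 4) → 1 H
  atom 4: C, bond orders sum to 3 (valence 4) → 1 H
  atom 5: C, bond orders sum to 3 (valence 4) → 1 H
  atom 6: C, bond orders sum to 4 (valence 4) → 0 H
  atom 7: C, bond orders sum to 3 (valence 4) → 1 H
  atom 8: C, bond orders sum to 4 (valence 4) → 0 H
  atom 9: C, bond orders sum to 4 (valence 4) → 0 H
  atom 10: I (halogen, monovalent) → 0 H
  atom 11: C, bond orders sum to 3 (valence 4) → 1 H
  atom 12: C, bond orders sum to 4 (valence 4) → 0 H
  atom 13: C, bond orders sum to 3 (valence 4) → 1 H
  atom 14: C, bond orders sum to 3 (valence 4) → 1 H
  atom 15: C, bond orders sum to 4 (valence 4) → 0 H
  atom 16: N, bond orders sum to 1 (valence 3) → 2 H
  atom 17: O, bond orders sum to 2 (valence 2) → 0 H
Totals → C:14, H:12, I:1, N:1, O:1.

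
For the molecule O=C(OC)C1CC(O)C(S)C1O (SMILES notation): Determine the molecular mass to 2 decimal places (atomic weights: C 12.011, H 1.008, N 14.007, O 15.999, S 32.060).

192.23 g/mol

First, the molecular formula is C7H12O4S (counting implicit H from valence).
  C: 7 × 12.011 = 84.077
  H: 12 × 1.008 = 12.096
  O: 4 × 15.999 = 63.996
  S: 1 × 32.060 = 32.060
Sum: 7×12.011 + 12×1.008 + 4×15.999 + 1×32.060 = 192.229 → 192.23 g/mol.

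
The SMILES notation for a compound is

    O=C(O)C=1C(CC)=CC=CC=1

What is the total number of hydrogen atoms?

10

Walk through each heavy atom and fill implicit hydrogens from standard valence (C 4, N 3, O 2, S 2, halogen 1):
  atom 1: O, bond orders sum to 2 (valence 2) → 0 H
  atom 2: C, bond orders sum to 4 (valence 4) → 0 H
  atom 3: O, bond orders sum to 1 (valence 2) → 1 H
  atom 4: C, bond orders sum to 4 (valence 4) → 0 H
  atom 5: C, bond orders sum to 4 (valence 4) → 0 H
  atom 6: C, bond orders sum to 2 (valence 4) → 2 H
  atom 7: C, bond orders sum to 1 (valence 4) → 3 H
  atom 8: C, bond orders sum to 3 (valence 4) → 1 H
  atom 9: C, bond orders sum to 3 (valence 4) → 1 H
  atom 10: C, bond orders sum to 3 (valence 4) → 1 H
  atom 11: C, bond orders sum to 3 (valence 4) → 1 H
Total hydrogens: 10.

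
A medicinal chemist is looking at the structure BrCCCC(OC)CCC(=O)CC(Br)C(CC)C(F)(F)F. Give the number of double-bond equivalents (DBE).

1

Degree of unsaturation = (number of rings) + (number of π bonds).
Ring closures in the SMILES: 0.
π bonds: 1 double bond (each 1 DoU) → 1 DoU from unsaturation.
Total DoU = 0 + 1 = 1.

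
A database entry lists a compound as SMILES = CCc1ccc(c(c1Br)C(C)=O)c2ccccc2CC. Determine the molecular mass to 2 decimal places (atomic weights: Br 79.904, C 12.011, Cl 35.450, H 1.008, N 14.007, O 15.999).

First, the molecular formula is C18H19BrO (counting implicit H from valence).
  Br: 1 × 79.904 = 79.904
  C: 18 × 12.011 = 216.198
  H: 19 × 1.008 = 19.152
  O: 1 × 15.999 = 15.999
Sum: 1×79.904 + 18×12.011 + 19×1.008 + 1×15.999 = 331.253 → 331.25 g/mol.

331.25 g/mol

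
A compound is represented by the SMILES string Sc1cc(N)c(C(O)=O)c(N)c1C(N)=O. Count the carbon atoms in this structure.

Count every carbon token in the SMILES (each C, including those in ring-closure positions and inside branches).
Carbon count: 8.

8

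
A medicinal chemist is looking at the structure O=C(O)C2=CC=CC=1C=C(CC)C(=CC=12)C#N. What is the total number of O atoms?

2

Scan the SMILES for O atoms (remember two-letter symbols like Cl and Br are single atoms).
Oxygen count: 2.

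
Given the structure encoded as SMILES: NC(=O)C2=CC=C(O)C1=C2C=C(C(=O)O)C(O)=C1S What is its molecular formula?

Walk through each heavy atom and fill implicit hydrogens from standard valence (C 4, N 3, O 2, S 2, halogen 1):
  atom 1: N, bond orders sum to 1 (valence 3) → 2 H
  atom 2: C, bond orders sum to 4 (valence 4) → 0 H
  atom 3: O, bond orders sum to 2 (valence 2) → 0 H
  atom 4: C, bond orders sum to 4 (valence 4) → 0 H
  atom 5: C, bond orders sum to 3 (valence 4) → 1 H
  atom 6: C, bond orders sum to 3 (valence 4) → 1 H
  atom 7: C, bond orders sum to 4 (valence 4) → 0 H
  atom 8: O, bond orders sum to 1 (valence 2) → 1 H
  atom 9: C, bond orders sum to 4 (valence 4) → 0 H
  atom 10: C, bond orders sum to 4 (valence 4) → 0 H
  atom 11: C, bond orders sum to 3 (valence 4) → 1 H
  atom 12: C, bond orders sum to 4 (valence 4) → 0 H
  atom 13: C, bond orders sum to 4 (valence 4) → 0 H
  atom 14: O, bond orders sum to 2 (valence 2) → 0 H
  atom 15: O, bond orders sum to 1 (valence 2) → 1 H
  atom 16: C, bond orders sum to 4 (valence 4) → 0 H
  atom 17: O, bond orders sum to 1 (valence 2) → 1 H
  atom 18: C, bond orders sum to 4 (valence 4) → 0 H
  atom 19: S, bond orders sum to 1 (valence 2) → 1 H
Totals → C:12, H:9, N:1, O:5, S:1.

C12H9NO5S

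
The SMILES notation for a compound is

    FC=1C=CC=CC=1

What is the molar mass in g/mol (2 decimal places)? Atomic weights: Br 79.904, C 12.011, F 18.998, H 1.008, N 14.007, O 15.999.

96.10 g/mol

First, the molecular formula is C6H5F (counting implicit H from valence).
  C: 6 × 12.011 = 72.066
  F: 1 × 18.998 = 18.998
  H: 5 × 1.008 = 5.040
Sum: 6×12.011 + 1×18.998 + 5×1.008 = 96.104 → 96.10 g/mol.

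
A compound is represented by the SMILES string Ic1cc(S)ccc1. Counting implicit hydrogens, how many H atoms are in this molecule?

Walk through each heavy atom and fill implicit hydrogens from standard valence (C 4, N 3, O 2, S 2, halogen 1); for lowercase aromatic atoms, an aromatic c carries 1 H when it has two neighbours and 0 H with three, and aromatic n carries 0 H:
  atom 1: I (halogen, monovalent) → 0 H
  atom 2: aromatic c, 3 neighbours → 0 H
  atom 3: aromatic c, 2 neighbours → 1 H
  atom 4: aromatic c, 3 neighbours → 0 H
  atom 5: S, bond orders sum to 1 (valence 2) → 1 H
  atom 6: aromatic c, 2 neighbours → 1 H
  atom 7: aromatic c, 2 neighbours → 1 H
  atom 8: aromatic c, 2 neighbours → 1 H
Total hydrogens: 5.

5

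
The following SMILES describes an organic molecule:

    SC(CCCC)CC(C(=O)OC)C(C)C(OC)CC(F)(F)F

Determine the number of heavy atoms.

22

Every atom symbol written in the SMILES (organic subset) is one heavy atom; implicit H are not written.
Heavy atoms by element → C:15, F:3, O:3, S:1.
Total: 22.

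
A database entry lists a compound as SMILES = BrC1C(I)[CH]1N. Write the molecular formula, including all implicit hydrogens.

Walk through each heavy atom and fill implicit hydrogens from standard valence (C 4, N 3, O 2, S 2, halogen 1):
  atom 1: Br (halogen, monovalent) → 0 H
  atom 2: C, bond orders sum to 3 (valence 4) → 1 H
  atom 3: C, bond orders sum to 3 (valence 4) → 1 H
  atom 4: I (halogen, monovalent) → 0 H
  atom 5: C with explicit H count 1
  atom 6: N, bond orders sum to 1 (valence 3) → 2 H
Totals → C:3, H:5, Br:1, I:1, N:1.

C3H5BrIN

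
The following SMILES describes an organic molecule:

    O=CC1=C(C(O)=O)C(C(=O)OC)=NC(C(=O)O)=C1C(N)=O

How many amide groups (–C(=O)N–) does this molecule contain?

1

The amide motif appears at heavy-atom position 19 in the SMILES.
Other groups present: 1 aldehyde, 2 carboxylic acid, 1 ester.
Amide count: 1.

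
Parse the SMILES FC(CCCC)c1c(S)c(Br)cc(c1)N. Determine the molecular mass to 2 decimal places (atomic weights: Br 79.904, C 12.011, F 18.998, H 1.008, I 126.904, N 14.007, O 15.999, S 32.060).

292.21 g/mol

First, the molecular formula is C11H15BrFNS (counting implicit H from valence).
  Br: 1 × 79.904 = 79.904
  C: 11 × 12.011 = 132.121
  F: 1 × 18.998 = 18.998
  H: 15 × 1.008 = 15.120
  N: 1 × 14.007 = 14.007
  S: 1 × 32.060 = 32.060
Sum: 1×79.904 + 11×12.011 + 1×18.998 + 15×1.008 + 1×14.007 + 1×32.060 = 292.210 → 292.21 g/mol.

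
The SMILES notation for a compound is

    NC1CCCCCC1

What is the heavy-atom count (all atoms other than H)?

8

Every atom symbol written in the SMILES (organic subset) is one heavy atom; implicit H are not written.
Heavy atoms by element → C:7, N:1.
Total: 8.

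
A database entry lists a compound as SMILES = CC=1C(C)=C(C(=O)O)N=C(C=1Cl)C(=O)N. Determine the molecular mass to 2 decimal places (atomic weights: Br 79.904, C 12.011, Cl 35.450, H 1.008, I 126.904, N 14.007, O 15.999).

228.63 g/mol

First, the molecular formula is C9H9ClN2O3 (counting implicit H from valence).
  C: 9 × 12.011 = 108.099
  Cl: 1 × 35.450 = 35.450
  H: 9 × 1.008 = 9.072
  N: 2 × 14.007 = 28.014
  O: 3 × 15.999 = 47.997
Sum: 9×12.011 + 1×35.450 + 9×1.008 + 2×14.007 + 3×15.999 = 228.632 → 228.63 g/mol.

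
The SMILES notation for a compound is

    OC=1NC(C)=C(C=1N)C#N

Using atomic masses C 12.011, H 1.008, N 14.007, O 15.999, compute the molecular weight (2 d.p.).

137.14 g/mol

First, the molecular formula is C6H7N3O (counting implicit H from valence).
  C: 6 × 12.011 = 72.066
  H: 7 × 1.008 = 7.056
  N: 3 × 14.007 = 42.021
  O: 1 × 15.999 = 15.999
Sum: 6×12.011 + 7×1.008 + 3×14.007 + 1×15.999 = 137.142 → 137.14 g/mol.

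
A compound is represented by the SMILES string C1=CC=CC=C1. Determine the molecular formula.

Walk through each heavy atom and fill implicit hydrogens from standard valence (C 4, N 3, O 2, S 2, halogen 1):
  atom 1: C, bond orders sum to 3 (valence 4) → 1 H
  atom 2: C, bond orders sum to 3 (valence 4) → 1 H
  atom 3: C, bond orders sum to 3 (valence 4) → 1 H
  atom 4: C, bond orders sum to 3 (valence 4) → 1 H
  atom 5: C, bond orders sum to 3 (valence 4) → 1 H
  atom 6: C, bond orders sum to 3 (valence 4) → 1 H
Totals → C:6, H:6.
In Hill order: C6H6.

C6H6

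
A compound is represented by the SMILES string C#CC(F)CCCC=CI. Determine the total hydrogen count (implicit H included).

10

Walk through each heavy atom and fill implicit hydrogens from standard valence (C 4, N 3, O 2, S 2, halogen 1):
  atom 1: C, bond orders sum to 3 (valence 4) → 1 H
  atom 2: C, bond orders sum to 4 (valence 4) → 0 H
  atom 3: C, bond orders sum to 3 (valence 4) → 1 H
  atom 4: F (halogen, monovalent) → 0 H
  atom 5: C, bond orders sum to 2 (valence 4) → 2 H
  atom 6: C, bond orders sum to 2 (valence 4) → 2 H
  atom 7: C, bond orders sum to 2 (valence 4) → 2 H
  atom 8: C, bond orders sum to 3 (valence 4) → 1 H
  atom 9: C, bond orders sum to 3 (valence 4) → 1 H
  atom 10: I (halogen, monovalent) → 0 H
Total hydrogens: 10.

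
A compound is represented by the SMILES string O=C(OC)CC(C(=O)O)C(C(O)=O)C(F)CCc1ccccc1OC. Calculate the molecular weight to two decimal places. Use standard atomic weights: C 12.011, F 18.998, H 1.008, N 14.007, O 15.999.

356.35 g/mol

First, the molecular formula is C17H21FO7 (counting implicit H from valence).
  C: 17 × 12.011 = 204.187
  F: 1 × 18.998 = 18.998
  H: 21 × 1.008 = 21.168
  O: 7 × 15.999 = 111.993
Sum: 17×12.011 + 1×18.998 + 21×1.008 + 7×15.999 = 356.346 → 356.35 g/mol.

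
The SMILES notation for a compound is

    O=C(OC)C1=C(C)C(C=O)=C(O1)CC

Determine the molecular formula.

C10H12O4

Walk through each heavy atom and fill implicit hydrogens from standard valence (C 4, N 3, O 2, S 2, halogen 1):
  atom 1: O, bond orders sum to 2 (valence 2) → 0 H
  atom 2: C, bond orders sum to 4 (valence 4) → 0 H
  atom 3: O, bond orders sum to 2 (valence 2) → 0 H
  atom 4: C, bond orders sum to 1 (valence 4) → 3 H
  atom 5: C, bond orders sum to 4 (valence 4) → 0 H
  atom 6: C, bond orders sum to 4 (valence 4) → 0 H
  atom 7: C, bond orders sum to 1 (valence 4) → 3 H
  atom 8: C, bond orders sum to 4 (valence 4) → 0 H
  atom 9: C, bond orders sum to 3 (valence 4) → 1 H
  atom 10: O, bond orders sum to 2 (valence 2) → 0 H
  atom 11: C, bond orders sum to 4 (valence 4) → 0 H
  atom 12: O, bond orders sum to 2 (valence 2) → 0 H
  atom 13: C, bond orders sum to 2 (valence 4) → 2 H
  atom 14: C, bond orders sum to 1 (valence 4) → 3 H
Totals → C:10, H:12, O:4.
In Hill order: C10H12O4.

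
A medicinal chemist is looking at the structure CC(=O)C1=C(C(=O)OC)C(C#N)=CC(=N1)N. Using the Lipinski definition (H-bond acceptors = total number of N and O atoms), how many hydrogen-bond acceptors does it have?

N atoms: 3; O atoms: 3.
Lipinski HBA = 3 + 3 = 6.

6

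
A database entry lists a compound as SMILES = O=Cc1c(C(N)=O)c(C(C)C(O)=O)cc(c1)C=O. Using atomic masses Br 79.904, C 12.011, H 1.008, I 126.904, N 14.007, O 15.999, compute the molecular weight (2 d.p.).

First, the molecular formula is C12H11NO5 (counting implicit H from valence).
  C: 12 × 12.011 = 144.132
  H: 11 × 1.008 = 11.088
  N: 1 × 14.007 = 14.007
  O: 5 × 15.999 = 79.995
Sum: 12×12.011 + 11×1.008 + 1×14.007 + 5×15.999 = 249.222 → 249.22 g/mol.

249.22 g/mol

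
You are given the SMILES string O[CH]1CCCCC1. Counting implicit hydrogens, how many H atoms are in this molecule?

12

Walk through each heavy atom and fill implicit hydrogens from standard valence (C 4, N 3, O 2, S 2, halogen 1):
  atom 1: O, bond orders sum to 1 (valence 2) → 1 H
  atom 2: C with explicit H count 1
  atom 3: C, bond orders sum to 2 (valence 4) → 2 H
  atom 4: C, bond orders sum to 2 (valence 4) → 2 H
  atom 5: C, bond orders sum to 2 (valence 4) → 2 H
  atom 6: C, bond orders sum to 2 (valence 4) → 2 H
  atom 7: C, bond orders sum to 2 (valence 4) → 2 H
Total hydrogens: 12.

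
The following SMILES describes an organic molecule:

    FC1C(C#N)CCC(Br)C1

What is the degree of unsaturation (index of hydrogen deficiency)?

3

Degree of unsaturation = (number of rings) + (number of π bonds).
Ring closures in the SMILES: 1.
π bonds: 1 triple bond (each 2 DoU) → 2 DoU from unsaturation.
Total DoU = 1 + 2 = 3.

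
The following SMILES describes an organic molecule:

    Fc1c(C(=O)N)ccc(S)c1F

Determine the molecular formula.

C7H5F2NOS

Walk through each heavy atom and fill implicit hydrogens from standard valence (C 4, N 3, O 2, S 2, halogen 1); for lowercase aromatic atoms, an aromatic c carries 1 H when it has two neighbours and 0 H with three, and aromatic n carries 0 H:
  atom 1: F (halogen, monovalent) → 0 H
  atom 2: aromatic c, 3 neighbours → 0 H
  atom 3: aromatic c, 3 neighbours → 0 H
  atom 4: C, bond orders sum to 4 (valence 4) → 0 H
  atom 5: O, bond orders sum to 2 (valence 2) → 0 H
  atom 6: N, bond orders sum to 1 (valence 3) → 2 H
  atom 7: aromatic c, 2 neighbours → 1 H
  atom 8: aromatic c, 2 neighbours → 1 H
  atom 9: aromatic c, 3 neighbours → 0 H
  atom 10: S, bond orders sum to 1 (valence 2) → 1 H
  atom 11: aromatic c, 3 neighbours → 0 H
  atom 12: F (halogen, monovalent) → 0 H
Totals → C:7, H:5, F:2, N:1, O:1, S:1.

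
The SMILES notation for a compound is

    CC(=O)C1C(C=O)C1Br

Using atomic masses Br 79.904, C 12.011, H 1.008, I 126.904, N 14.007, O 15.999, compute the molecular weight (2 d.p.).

191.02 g/mol

First, the molecular formula is C6H7BrO2 (counting implicit H from valence).
  Br: 1 × 79.904 = 79.904
  C: 6 × 12.011 = 72.066
  H: 7 × 1.008 = 7.056
  O: 2 × 15.999 = 31.998
Sum: 1×79.904 + 6×12.011 + 7×1.008 + 2×15.999 = 191.024 → 191.02 g/mol.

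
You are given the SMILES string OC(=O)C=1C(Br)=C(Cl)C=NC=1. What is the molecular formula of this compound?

C6H3BrClNO2

Walk through each heavy atom and fill implicit hydrogens from standard valence (C 4, N 3, O 2, S 2, halogen 1):
  atom 1: O, bond orders sum to 1 (valence 2) → 1 H
  atom 2: C, bond orders sum to 4 (valence 4) → 0 H
  atom 3: O, bond orders sum to 2 (valence 2) → 0 H
  atom 4: C, bond orders sum to 4 (valence 4) → 0 H
  atom 5: C, bond orders sum to 4 (valence 4) → 0 H
  atom 6: Br (halogen, monovalent) → 0 H
  atom 7: C, bond orders sum to 4 (valence 4) → 0 H
  atom 8: Cl (halogen, monovalent) → 0 H
  atom 9: C, bond orders sum to 3 (valence 4) → 1 H
  atom 10: N, bond orders sum to 3 (valence 3) → 0 H
  atom 11: C, bond orders sum to 3 (valence 4) → 1 H
Totals → C:6, H:3, Br:1, Cl:1, N:1, O:2.
In Hill order: C6H3BrClNO2.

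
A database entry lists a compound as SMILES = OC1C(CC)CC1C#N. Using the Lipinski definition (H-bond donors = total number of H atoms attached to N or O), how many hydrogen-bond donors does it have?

Donors: find every N or O and count the H atoms it carries.
  atom 1 (O): bond orders sum to 1 → 1 H
  atom 9 (N): bond orders sum to 3 → 0 H
Lipinski HBD = 1.

1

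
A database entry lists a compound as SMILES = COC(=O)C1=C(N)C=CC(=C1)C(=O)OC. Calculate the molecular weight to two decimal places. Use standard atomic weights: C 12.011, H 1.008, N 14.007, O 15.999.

First, the molecular formula is C10H11NO4 (counting implicit H from valence).
  C: 10 × 12.011 = 120.110
  H: 11 × 1.008 = 11.088
  N: 1 × 14.007 = 14.007
  O: 4 × 15.999 = 63.996
Sum: 10×12.011 + 11×1.008 + 1×14.007 + 4×15.999 = 209.201 → 209.20 g/mol.

209.20 g/mol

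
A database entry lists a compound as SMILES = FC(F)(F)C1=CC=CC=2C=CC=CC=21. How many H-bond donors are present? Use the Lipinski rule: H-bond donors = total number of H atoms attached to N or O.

0

Donors: find every N or O and count the H atoms it carries.
  (no N or O atoms present)
Lipinski HBD = 0.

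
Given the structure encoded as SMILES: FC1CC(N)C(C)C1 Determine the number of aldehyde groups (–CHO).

Scan the SMILES for the aldehyde motif — none present.
Groups that are present: 1 primary amine.

0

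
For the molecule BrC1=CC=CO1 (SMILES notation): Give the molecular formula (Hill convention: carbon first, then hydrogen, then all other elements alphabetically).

Walk through each heavy atom and fill implicit hydrogens from standard valence (C 4, N 3, O 2, S 2, halogen 1):
  atom 1: Br (halogen, monovalent) → 0 H
  atom 2: C, bond orders sum to 4 (valence 4) → 0 H
  atom 3: C, bond orders sum to 3 (valence 4) → 1 H
  atom 4: C, bond orders sum to 3 (valence 4) → 1 H
  atom 5: C, bond orders sum to 3 (valence 4) → 1 H
  atom 6: O, bond orders sum to 2 (valence 2) → 0 H
Totals → C:4, H:3, Br:1, O:1.

C4H3BrO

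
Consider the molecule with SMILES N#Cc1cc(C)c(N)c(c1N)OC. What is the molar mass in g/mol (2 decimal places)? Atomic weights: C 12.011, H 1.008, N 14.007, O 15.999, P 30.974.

177.21 g/mol

First, the molecular formula is C9H11N3O (counting implicit H from valence).
  C: 9 × 12.011 = 108.099
  H: 11 × 1.008 = 11.088
  N: 3 × 14.007 = 42.021
  O: 1 × 15.999 = 15.999
Sum: 9×12.011 + 11×1.008 + 3×14.007 + 1×15.999 = 177.207 → 177.21 g/mol.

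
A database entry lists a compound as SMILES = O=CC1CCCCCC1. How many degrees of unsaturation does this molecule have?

2

Degree of unsaturation = (number of rings) + (number of π bonds).
Ring closures in the SMILES: 1.
π bonds: 1 double bond (each 1 DoU) → 1 DoU from unsaturation.
Total DoU = 1 + 1 = 2.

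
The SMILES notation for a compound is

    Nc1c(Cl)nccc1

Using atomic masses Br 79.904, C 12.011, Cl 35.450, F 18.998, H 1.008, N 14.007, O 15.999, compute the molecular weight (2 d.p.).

128.56 g/mol

First, the molecular formula is C5H5ClN2 (counting implicit H from valence).
  C: 5 × 12.011 = 60.055
  Cl: 1 × 35.450 = 35.450
  H: 5 × 1.008 = 5.040
  N: 2 × 14.007 = 28.014
Sum: 5×12.011 + 1×35.450 + 5×1.008 + 2×14.007 = 128.559 → 128.56 g/mol.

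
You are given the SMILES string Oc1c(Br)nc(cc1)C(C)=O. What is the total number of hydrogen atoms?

Walk through each heavy atom and fill implicit hydrogens from standard valence (C 4, N 3, O 2, S 2, halogen 1); for lowercase aromatic atoms, an aromatic c carries 1 H when it has two neighbours and 0 H with three, and aromatic n carries 0 H:
  atom 1: O, bond orders sum to 1 (valence 2) → 1 H
  atom 2: aromatic c, 3 neighbours → 0 H
  atom 3: aromatic c, 3 neighbours → 0 H
  atom 4: Br (halogen, monovalent) → 0 H
  atom 5: aromatic n, 2 neighbours → 0 H
  atom 6: aromatic c, 3 neighbours → 0 H
  atom 7: aromatic c, 2 neighbours → 1 H
  atom 8: aromatic c, 2 neighbours → 1 H
  atom 9: C, bond orders sum to 4 (valence 4) → 0 H
  atom 10: C, bond orders sum to 1 (valence 4) → 3 H
  atom 11: O, bond orders sum to 2 (valence 2) → 0 H
Total hydrogens: 6.

6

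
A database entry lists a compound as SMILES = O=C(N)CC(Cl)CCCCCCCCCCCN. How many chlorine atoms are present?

Scan the SMILES for Cl atoms (remember two-letter symbols like Cl and Br are single atoms).
Chlorine count: 1.

1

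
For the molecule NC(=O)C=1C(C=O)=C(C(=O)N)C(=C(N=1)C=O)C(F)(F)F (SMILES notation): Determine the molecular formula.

C10H6F3N3O4

Walk through each heavy atom and fill implicit hydrogens from standard valence (C 4, N 3, O 2, S 2, halogen 1):
  atom 1: N, bond orders sum to 1 (valence 3) → 2 H
  atom 2: C, bond orders sum to 4 (valence 4) → 0 H
  atom 3: O, bond orders sum to 2 (valence 2) → 0 H
  atom 4: C, bond orders sum to 4 (valence 4) → 0 H
  atom 5: C, bond orders sum to 4 (valence 4) → 0 H
  atom 6: C, bond orders sum to 3 (valence 4) → 1 H
  atom 7: O, bond orders sum to 2 (valence 2) → 0 H
  atom 8: C, bond orders sum to 4 (valence 4) → 0 H
  atom 9: C, bond orders sum to 4 (valence 4) → 0 H
  atom 10: O, bond orders sum to 2 (valence 2) → 0 H
  atom 11: N, bond orders sum to 1 (valence 3) → 2 H
  atom 12: C, bond orders sum to 4 (valence 4) → 0 H
  atom 13: C, bond orders sum to 4 (valence 4) → 0 H
  atom 14: N, bond orders sum to 3 (valence 3) → 0 H
  atom 15: C, bond orders sum to 3 (valence 4) → 1 H
  atom 16: O, bond orders sum to 2 (valence 2) → 0 H
  atom 17: C, bond orders sum to 4 (valence 4) → 0 H
  atom 18: F (halogen, monovalent) → 0 H
  atom 19: F (halogen, monovalent) → 0 H
  atom 20: F (halogen, monovalent) → 0 H
Totals → C:10, H:6, F:3, N:3, O:4.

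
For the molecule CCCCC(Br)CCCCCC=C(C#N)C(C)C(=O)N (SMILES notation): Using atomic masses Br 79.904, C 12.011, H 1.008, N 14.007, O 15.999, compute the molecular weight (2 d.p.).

343.31 g/mol

First, the molecular formula is C16H27BrN2O (counting implicit H from valence).
  Br: 1 × 79.904 = 79.904
  C: 16 × 12.011 = 192.176
  H: 27 × 1.008 = 27.216
  N: 2 × 14.007 = 28.014
  O: 1 × 15.999 = 15.999
Sum: 1×79.904 + 16×12.011 + 27×1.008 + 2×14.007 + 1×15.999 = 343.309 → 343.31 g/mol.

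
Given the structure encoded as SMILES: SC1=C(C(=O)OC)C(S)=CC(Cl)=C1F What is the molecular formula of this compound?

Walk through each heavy atom and fill implicit hydrogens from standard valence (C 4, N 3, O 2, S 2, halogen 1):
  atom 1: S, bond orders sum to 1 (valence 2) → 1 H
  atom 2: C, bond orders sum to 4 (valence 4) → 0 H
  atom 3: C, bond orders sum to 4 (valence 4) → 0 H
  atom 4: C, bond orders sum to 4 (valence 4) → 0 H
  atom 5: O, bond orders sum to 2 (valence 2) → 0 H
  atom 6: O, bond orders sum to 2 (valence 2) → 0 H
  atom 7: C, bond orders sum to 1 (valence 4) → 3 H
  atom 8: C, bond orders sum to 4 (valence 4) → 0 H
  atom 9: S, bond orders sum to 1 (valence 2) → 1 H
  atom 10: C, bond orders sum to 3 (valence 4) → 1 H
  atom 11: C, bond orders sum to 4 (valence 4) → 0 H
  atom 12: Cl (halogen, monovalent) → 0 H
  atom 13: C, bond orders sum to 4 (valence 4) → 0 H
  atom 14: F (halogen, monovalent) → 0 H
Totals → C:8, H:6, Cl:1, F:1, O:2, S:2.
In Hill order: C8H6ClFO2S2.

C8H6ClFO2S2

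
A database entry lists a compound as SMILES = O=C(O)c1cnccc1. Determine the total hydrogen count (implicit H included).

5

Walk through each heavy atom and fill implicit hydrogens from standard valence (C 4, N 3, O 2, S 2, halogen 1); for lowercase aromatic atoms, an aromatic c carries 1 H when it has two neighbours and 0 H with three, and aromatic n carries 0 H:
  atom 1: O, bond orders sum to 2 (valence 2) → 0 H
  atom 2: C, bond orders sum to 4 (valence 4) → 0 H
  atom 3: O, bond orders sum to 1 (valence 2) → 1 H
  atom 4: aromatic c, 3 neighbours → 0 H
  atom 5: aromatic c, 2 neighbours → 1 H
  atom 6: aromatic n, 2 neighbours → 0 H
  atom 7: aromatic c, 2 neighbours → 1 H
  atom 8: aromatic c, 2 neighbours → 1 H
  atom 9: aromatic c, 2 neighbours → 1 H
Total hydrogens: 5.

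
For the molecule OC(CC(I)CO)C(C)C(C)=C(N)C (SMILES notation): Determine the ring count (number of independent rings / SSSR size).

0

In SMILES, each pair of matching ring-closure digits denotes one ring-closing bond; the number of such bonds equals the number of independent rings.
Ring-closure bonds here: 0.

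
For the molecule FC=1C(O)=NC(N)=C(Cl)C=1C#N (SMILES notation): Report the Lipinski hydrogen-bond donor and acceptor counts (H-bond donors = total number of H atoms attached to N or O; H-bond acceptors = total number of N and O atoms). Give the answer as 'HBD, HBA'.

3, 4

Donors: find every N or O and count the H atoms it carries.
  atom 4 (O): bond orders sum to 1 → 1 H
  atom 5 (N): bond orders sum to 3 → 0 H
  atom 7 (N): bond orders sum to 1 → 2 H
  atom 12 (N): bond orders sum to 3 → 0 H
Lipinski HBD = 3.
Acceptors: N atoms = 3, O atoms = 1 → HBA = 4.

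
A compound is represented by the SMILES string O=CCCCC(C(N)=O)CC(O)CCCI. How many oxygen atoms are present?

Scan the SMILES for O atoms (remember two-letter symbols like Cl and Br are single atoms).
Oxygen count: 3.

3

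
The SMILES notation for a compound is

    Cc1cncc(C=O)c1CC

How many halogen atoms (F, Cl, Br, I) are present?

0

Scan the SMILES for the halogen motif — none present.
Groups that are present: 1 aldehyde.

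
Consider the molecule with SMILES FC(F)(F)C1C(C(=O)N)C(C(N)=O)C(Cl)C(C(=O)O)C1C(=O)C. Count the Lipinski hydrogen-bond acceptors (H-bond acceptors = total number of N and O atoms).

N atoms: 2; O atoms: 5.
Lipinski HBA = 2 + 5 = 7.

7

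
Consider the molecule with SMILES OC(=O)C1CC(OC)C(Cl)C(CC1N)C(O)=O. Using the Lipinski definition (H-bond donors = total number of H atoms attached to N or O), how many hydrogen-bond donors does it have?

4

Donors: find every N or O and count the H atoms it carries.
  atom 1 (O): bond orders sum to 1 → 1 H
  atom 3 (O): bond orders sum to 2 → 0 H
  atom 7 (O): bond orders sum to 2 → 0 H
  atom 14 (N): bond orders sum to 1 → 2 H
  atom 16 (O): bond orders sum to 1 → 1 H
  atom 17 (O): bond orders sum to 2 → 0 H
Lipinski HBD = 4.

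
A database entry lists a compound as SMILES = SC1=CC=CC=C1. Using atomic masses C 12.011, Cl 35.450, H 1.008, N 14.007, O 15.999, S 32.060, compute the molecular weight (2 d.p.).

First, the molecular formula is C6H6S (counting implicit H from valence).
  C: 6 × 12.011 = 72.066
  H: 6 × 1.008 = 6.048
  S: 1 × 32.060 = 32.060
Sum: 6×12.011 + 6×1.008 + 1×32.060 = 110.174 → 110.17 g/mol.

110.17 g/mol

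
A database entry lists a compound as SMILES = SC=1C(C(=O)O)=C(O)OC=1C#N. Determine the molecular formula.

Walk through each heavy atom and fill implicit hydrogens from standard valence (C 4, N 3, O 2, S 2, halogen 1):
  atom 1: S, bond orders sum to 1 (valence 2) → 1 H
  atom 2: C, bond orders sum to 4 (valence 4) → 0 H
  atom 3: C, bond orders sum to 4 (valence 4) → 0 H
  atom 4: C, bond orders sum to 4 (valence 4) → 0 H
  atom 5: O, bond orders sum to 2 (valence 2) → 0 H
  atom 6: O, bond orders sum to 1 (valence 2) → 1 H
  atom 7: C, bond orders sum to 4 (valence 4) → 0 H
  atom 8: O, bond orders sum to 1 (valence 2) → 1 H
  atom 9: O, bond orders sum to 2 (valence 2) → 0 H
  atom 10: C, bond orders sum to 4 (valence 4) → 0 H
  atom 11: C, bond orders sum to 4 (valence 4) → 0 H
  atom 12: N, bond orders sum to 3 (valence 3) → 0 H
Totals → C:6, H:3, N:1, O:4, S:1.

C6H3NO4S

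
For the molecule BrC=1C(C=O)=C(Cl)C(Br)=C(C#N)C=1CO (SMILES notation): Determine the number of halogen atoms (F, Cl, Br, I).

Halogen atoms appear at heavy-atom positions 1, 7, 9 (2×Br, 1×Cl).
Other groups present: 1 aldehyde, 1 hydroxyl, 1 nitrile.
Halogen count: 3.

3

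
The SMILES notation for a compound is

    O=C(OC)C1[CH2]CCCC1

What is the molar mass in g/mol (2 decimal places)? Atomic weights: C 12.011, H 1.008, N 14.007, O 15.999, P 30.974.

142.20 g/mol

First, the molecular formula is C8H14O2 (counting implicit H from valence).
  C: 8 × 12.011 = 96.088
  H: 14 × 1.008 = 14.112
  O: 2 × 15.999 = 31.998
Sum: 8×12.011 + 14×1.008 + 2×15.999 = 142.198 → 142.20 g/mol.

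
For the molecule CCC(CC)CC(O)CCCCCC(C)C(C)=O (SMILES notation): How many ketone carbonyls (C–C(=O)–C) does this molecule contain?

1

The ketone motif appears at heavy-atom position 16 in the SMILES.
Other groups present: 1 hydroxyl.
Ketone count: 1.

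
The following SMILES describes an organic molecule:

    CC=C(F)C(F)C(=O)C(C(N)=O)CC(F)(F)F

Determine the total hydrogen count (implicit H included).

Walk through each heavy atom and fill implicit hydrogens from standard valence (C 4, N 3, O 2, S 2, halogen 1):
  atom 1: C, bond orders sum to 1 (valence 4) → 3 H
  atom 2: C, bond orders sum to 3 (valence 4) → 1 H
  atom 3: C, bond orders sum to 4 (valence 4) → 0 H
  atom 4: F (halogen, monovalent) → 0 H
  atom 5: C, bond orders sum to 3 (valence 4) → 1 H
  atom 6: F (halogen, monovalent) → 0 H
  atom 7: C, bond orders sum to 4 (valence 4) → 0 H
  atom 8: O, bond orders sum to 2 (valence 2) → 0 H
  atom 9: C, bond orders sum to 3 (valence 4) → 1 H
  atom 10: C, bond orders sum to 4 (valence 4) → 0 H
  atom 11: N, bond orders sum to 1 (valence 3) → 2 H
  atom 12: O, bond orders sum to 2 (valence 2) → 0 H
  atom 13: C, bond orders sum to 2 (valence 4) → 2 H
  atom 14: C, bond orders sum to 4 (valence 4) → 0 H
  atom 15: F (halogen, monovalent) → 0 H
  atom 16: F (halogen, monovalent) → 0 H
  atom 17: F (halogen, monovalent) → 0 H
Total hydrogens: 10.

10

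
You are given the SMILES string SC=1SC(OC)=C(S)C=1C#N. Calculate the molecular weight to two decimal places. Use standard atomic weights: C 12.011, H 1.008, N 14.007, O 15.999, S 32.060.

203.29 g/mol

First, the molecular formula is C6H5NOS3 (counting implicit H from valence).
  C: 6 × 12.011 = 72.066
  H: 5 × 1.008 = 5.040
  N: 1 × 14.007 = 14.007
  O: 1 × 15.999 = 15.999
  S: 3 × 32.060 = 96.180
Sum: 6×12.011 + 5×1.008 + 1×14.007 + 1×15.999 + 3×32.060 = 203.292 → 203.29 g/mol.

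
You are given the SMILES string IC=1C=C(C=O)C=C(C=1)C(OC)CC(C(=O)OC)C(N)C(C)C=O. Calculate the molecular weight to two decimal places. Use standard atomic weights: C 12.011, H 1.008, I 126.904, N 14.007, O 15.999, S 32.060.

447.27 g/mol

First, the molecular formula is C17H22INO5 (counting implicit H from valence).
  C: 17 × 12.011 = 204.187
  H: 22 × 1.008 = 22.176
  I: 1 × 126.904 = 126.904
  N: 1 × 14.007 = 14.007
  O: 5 × 15.999 = 79.995
Sum: 17×12.011 + 22×1.008 + 1×126.904 + 1×14.007 + 5×15.999 = 447.269 → 447.27 g/mol.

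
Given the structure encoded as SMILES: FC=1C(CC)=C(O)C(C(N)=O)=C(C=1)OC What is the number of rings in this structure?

1

In SMILES, each pair of matching ring-closure digits denotes one ring-closing bond; the number of such bonds equals the number of independent rings.
Ring-closure bonds here: 1.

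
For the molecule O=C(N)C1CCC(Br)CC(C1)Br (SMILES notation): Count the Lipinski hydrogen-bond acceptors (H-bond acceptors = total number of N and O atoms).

N atoms: 1; O atoms: 1.
Lipinski HBA = 1 + 1 = 2.

2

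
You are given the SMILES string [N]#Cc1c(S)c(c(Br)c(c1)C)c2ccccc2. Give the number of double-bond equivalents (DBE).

Molecular formula: C14H10BrNS.
DoU = (2C + 2 + N − H − X) / 2, where X is the halogen count and O/S are ignored.
    = (2·14 + 2 + 1 − 10 − 1) / 2 = 20 / 2 = 10.

10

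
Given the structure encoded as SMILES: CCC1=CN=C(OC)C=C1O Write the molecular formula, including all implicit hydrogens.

Walk through each heavy atom and fill implicit hydrogens from standard valence (C 4, N 3, O 2, S 2, halogen 1):
  atom 1: C, bond orders sum to 1 (valence 4) → 3 H
  atom 2: C, bond orders sum to 2 (valence 4) → 2 H
  atom 3: C, bond orders sum to 4 (valence 4) → 0 H
  atom 4: C, bond orders sum to 3 (valence 4) → 1 H
  atom 5: N, bond orders sum to 3 (valence 3) → 0 H
  atom 6: C, bond orders sum to 4 (valence 4) → 0 H
  atom 7: O, bond orders sum to 2 (valence 2) → 0 H
  atom 8: C, bond orders sum to 1 (valence 4) → 3 H
  atom 9: C, bond orders sum to 3 (valence 4) → 1 H
  atom 10: C, bond orders sum to 4 (valence 4) → 0 H
  atom 11: O, bond orders sum to 1 (valence 2) → 1 H
Totals → C:8, H:11, N:1, O:2.

C8H11NO2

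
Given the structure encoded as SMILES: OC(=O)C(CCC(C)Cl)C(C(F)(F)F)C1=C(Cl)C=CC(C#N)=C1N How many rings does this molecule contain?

1

In SMILES, each pair of matching ring-closure digits denotes one ring-closing bond; the number of such bonds equals the number of independent rings.
Ring-closure bonds here: 1.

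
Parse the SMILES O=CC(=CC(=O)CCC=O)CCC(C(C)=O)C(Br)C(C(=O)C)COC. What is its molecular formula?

C18H25BrO6

Walk through each heavy atom and fill implicit hydrogens from standard valence (C 4, N 3, O 2, S 2, halogen 1):
  atom 1: O, bond orders sum to 2 (valence 2) → 0 H
  atom 2: C, bond orders sum to 3 (valence 4) → 1 H
  atom 3: C, bond orders sum to 4 (valence 4) → 0 H
  atom 4: C, bond orders sum to 3 (valence 4) → 1 H
  atom 5: C, bond orders sum to 4 (valence 4) → 0 H
  atom 6: O, bond orders sum to 2 (valence 2) → 0 H
  atom 7: C, bond orders sum to 2 (valence 4) → 2 H
  atom 8: C, bond orders sum to 2 (valence 4) → 2 H
  atom 9: C, bond orders sum to 3 (valence 4) → 1 H
  atom 10: O, bond orders sum to 2 (valence 2) → 0 H
  atom 11: C, bond orders sum to 2 (valence 4) → 2 H
  atom 12: C, bond orders sum to 2 (valence 4) → 2 H
  atom 13: C, bond orders sum to 3 (valence 4) → 1 H
  atom 14: C, bond orders sum to 4 (valence 4) → 0 H
  atom 15: C, bond orders sum to 1 (valence 4) → 3 H
  atom 16: O, bond orders sum to 2 (valence 2) → 0 H
  atom 17: C, bond orders sum to 3 (valence 4) → 1 H
  atom 18: Br (halogen, monovalent) → 0 H
  atom 19: C, bond orders sum to 3 (valence 4) → 1 H
  atom 20: C, bond orders sum to 4 (valence 4) → 0 H
  atom 21: O, bond orders sum to 2 (valence 2) → 0 H
  atom 22: C, bond orders sum to 1 (valence 4) → 3 H
  atom 23: C, bond orders sum to 2 (valence 4) → 2 H
  atom 24: O, bond orders sum to 2 (valence 2) → 0 H
  atom 25: C, bond orders sum to 1 (valence 4) → 3 H
Totals → C:18, H:25, Br:1, O:6.
In Hill order: C18H25BrO6.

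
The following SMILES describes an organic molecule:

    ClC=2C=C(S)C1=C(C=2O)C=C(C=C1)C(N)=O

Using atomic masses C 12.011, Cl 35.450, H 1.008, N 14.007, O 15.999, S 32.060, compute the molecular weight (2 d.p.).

First, the molecular formula is C11H8ClNO2S (counting implicit H from valence).
  C: 11 × 12.011 = 132.121
  Cl: 1 × 35.450 = 35.450
  H: 8 × 1.008 = 8.064
  N: 1 × 14.007 = 14.007
  O: 2 × 15.999 = 31.998
  S: 1 × 32.060 = 32.060
Sum: 11×12.011 + 1×35.450 + 8×1.008 + 1×14.007 + 2×15.999 + 1×32.060 = 253.700 → 253.70 g/mol.

253.70 g/mol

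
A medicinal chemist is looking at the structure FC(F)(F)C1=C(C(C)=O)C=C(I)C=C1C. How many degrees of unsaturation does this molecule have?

Degree of unsaturation = (number of rings) + (number of π bonds).
Ring closures in the SMILES: 1.
π bonds: 4 double bonds (each 1 DoU) → 4 DoU from unsaturation.
Total DoU = 1 + 4 = 5.

5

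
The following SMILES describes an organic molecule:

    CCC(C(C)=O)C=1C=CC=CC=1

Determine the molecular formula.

Walk through each heavy atom and fill implicit hydrogens from standard valence (C 4, N 3, O 2, S 2, halogen 1):
  atom 1: C, bond orders sum to 1 (valence 4) → 3 H
  atom 2: C, bond orders sum to 2 (valence 4) → 2 H
  atom 3: C, bond orders sum to 3 (valence 4) → 1 H
  atom 4: C, bond orders sum to 4 (valence 4) → 0 H
  atom 5: C, bond orders sum to 1 (valence 4) → 3 H
  atom 6: O, bond orders sum to 2 (valence 2) → 0 H
  atom 7: C, bond orders sum to 4 (valence 4) → 0 H
  atom 8: C, bond orders sum to 3 (valence 4) → 1 H
  atom 9: C, bond orders sum to 3 (valence 4) → 1 H
  atom 10: C, bond orders sum to 3 (valence 4) → 1 H
  atom 11: C, bond orders sum to 3 (valence 4) → 1 H
  atom 12: C, bond orders sum to 3 (valence 4) → 1 H
Totals → C:11, H:14, O:1.

C11H14O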